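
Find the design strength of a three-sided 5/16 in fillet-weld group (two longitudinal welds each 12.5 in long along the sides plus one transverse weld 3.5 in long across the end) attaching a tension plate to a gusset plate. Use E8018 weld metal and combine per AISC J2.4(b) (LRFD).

φR_n ≈ 227 kips

E80XX → F_EXX = 80 ksi.
t_e = 0.707 × 0.3125 = 0.2209 in.
R_nwl = 0.6 × 80 × 0.2209 × 25 = 265.1 kips (longitudinal, 2 welds).
R_nwt = 0.6 × 80 × 0.2209 × 3.5 = 37.12 kips (transverse, base value).
(i) R_nwl + R_nwt = 302.2 kips; (ii) 0.85 R_nwl + 1.5 R_nwt = 281 kips.
R_n = max = 302.2 kips [governs: (i)]; φR_n = 226.7 kips.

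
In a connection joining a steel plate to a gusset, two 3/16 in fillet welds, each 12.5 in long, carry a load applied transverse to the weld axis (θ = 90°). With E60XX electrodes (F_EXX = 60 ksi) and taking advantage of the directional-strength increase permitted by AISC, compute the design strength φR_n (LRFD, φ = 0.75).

φR_n ≈ 134 kip

t_e = 0.707 × 0.1875 = 0.1326 in; A_we = 0.1326 × 25 = 3.314 in².
Directional factor: 1.0 + 0.5 sin^1.5(90°) = 1.5.
F_nw = 0.6 × 60 × 1.5 = 54 ksi.
φR_n = 0.75 × 54 × 3.314 = 134.2 kip.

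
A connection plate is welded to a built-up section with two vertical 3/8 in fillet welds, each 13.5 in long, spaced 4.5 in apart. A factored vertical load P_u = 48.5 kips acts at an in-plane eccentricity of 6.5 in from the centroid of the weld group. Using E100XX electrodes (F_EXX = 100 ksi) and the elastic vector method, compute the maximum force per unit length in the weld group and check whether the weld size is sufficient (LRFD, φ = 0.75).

f_max ≈ 4.97 kip/in; adequate

Total weld length L_w = 27 in. Treat welds as unit-width lines.
Polar moment about centroid: J = 2[d³/12 + d(b/2)²] = 2[13.5³/12 + 13.5×2.25²] = 546.8 in³.
Direct shear f_v = P/L_w = 48.5 / 27 = 1.796 kip/in (vertical).
Torsion M = P·e = 48.5 × 6.5 = 315.25 kip·in.
Critical point at (x, y) = (2.25, 6.75) from centroid. f_tx = M·y/J = 3.892 kip/in; f_ty = M·x/J = 1.297 kip/in.
Resultant f_max = √[f_tx² + (f_v + f_ty)²] = √[3.892² + (1.796 + 1.297)²] = 4.972 kip/in.
Capacity per unit length: φr_n = 0.75 × 0.6 × 100 × (0.707 × 0.375) = 11.93 kip/in.
4.972 ≤ 11.93 → adequate.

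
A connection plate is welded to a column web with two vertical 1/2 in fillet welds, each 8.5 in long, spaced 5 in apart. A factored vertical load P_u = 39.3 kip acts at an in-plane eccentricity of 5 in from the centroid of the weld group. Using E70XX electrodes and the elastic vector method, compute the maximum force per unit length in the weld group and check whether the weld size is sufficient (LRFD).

f_max ≈ 6.15 kip/in; adequate

E70XX → F_EXX = 70 ksi.
Total weld length L_w = 17 in. Treat welds as unit-width lines.
Polar moment about centroid: J = 2[d³/12 + d(b/2)²] = 2[8.5³/12 + 8.5×2.5²] = 208.6 in³.
Direct shear f_v = P/L_w = 39.3 / 17 = 2.312 kip/in (vertical).
Torsion M = P·e = 39.3 × 5 = 196.5 kip·in.
Critical point at (x, y) = (2.5, 4.25) from centroid. f_tx = M·y/J = 4.003 kip/in; f_ty = M·x/J = 2.355 kip/in.
Resultant f_max = √[f_tx² + (f_v + f_ty)²] = √[4.003² + (2.312 + 2.355)²] = 6.149 kip/in.
Capacity per unit length: φr_n = 0.75 × 0.6 × 70 × (0.707 × 0.5) = 11.14 kip/in.
6.149 ≤ 11.14 → adequate.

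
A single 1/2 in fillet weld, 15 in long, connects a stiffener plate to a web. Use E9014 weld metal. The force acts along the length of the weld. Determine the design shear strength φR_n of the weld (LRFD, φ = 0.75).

φR_n ≈ 215 kip

E90XX → F_EXX = 90 ksi.
Effective throat t_e = 0.707 × 0.5 = 0.3535 in.
Total length L = 15 in; A_we = 0.3535 × 15 = 5.302 in².
F_nw = 0.6 F_EXX = 0.6 × 90 = 54 ksi.
φR_n = 0.75 × 54 × 5.302 = 214.8 kip.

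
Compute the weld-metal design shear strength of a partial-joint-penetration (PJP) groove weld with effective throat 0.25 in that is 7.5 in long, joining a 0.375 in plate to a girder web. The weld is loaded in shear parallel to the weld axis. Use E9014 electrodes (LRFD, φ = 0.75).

φR_n ≈ 75.9 kips

E90XX → F_EXX = 90 ksi.
Effective throat (given) t_e = 0.25 in.
A_we = 0.25 × 7.5 = 1.875 in².
F_nw = 0.6 F_EXX = 54 ksi.
φR_n = 0.75 × 54 × 1.875 = 75.94 kips.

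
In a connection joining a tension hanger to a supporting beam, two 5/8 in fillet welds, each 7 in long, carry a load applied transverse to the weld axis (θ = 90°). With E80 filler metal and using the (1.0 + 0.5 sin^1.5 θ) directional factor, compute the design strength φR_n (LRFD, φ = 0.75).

φR_n ≈ 334 kips

E80XX → F_EXX = 80 ksi.
t_e = 0.707 × 0.625 = 0.4419 in; A_we = 0.4419 × 14 = 6.186 in².
Directional factor: 1.0 + 0.5 sin^1.5(90°) = 1.5.
F_nw = 0.6 × 80 × 1.5 = 72 ksi.
φR_n = 0.75 × 72 × 6.186 = 334.1 kips.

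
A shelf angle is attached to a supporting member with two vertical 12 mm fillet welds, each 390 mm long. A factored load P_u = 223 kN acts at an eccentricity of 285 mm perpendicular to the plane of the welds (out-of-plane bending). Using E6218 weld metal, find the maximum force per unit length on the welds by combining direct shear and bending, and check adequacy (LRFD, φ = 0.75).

E62XX → F_EXX = 620 MPa.
L_w = 2 × 390 = 780 mm; section modulus (unit throat) S = 2 × L²/6 = 50700 mm².
Direct shear f_v = P/L_w = 223×10³/780 = 285.9 N/mm.
Moment M = P × e = 223×10³ × 285 = 63555000 N·mm; bending f_b = M/S = 1254 N/mm.
f_max = √(f_v² + f_b²) = √(285.9² + 1254²) = 1286 N/mm.
φr_n = 0.75 × 0.6 × 620 × (0.707 × 12) = 2367 N/mm → adequate.

f_max ≈ 1290 N/mm; adequate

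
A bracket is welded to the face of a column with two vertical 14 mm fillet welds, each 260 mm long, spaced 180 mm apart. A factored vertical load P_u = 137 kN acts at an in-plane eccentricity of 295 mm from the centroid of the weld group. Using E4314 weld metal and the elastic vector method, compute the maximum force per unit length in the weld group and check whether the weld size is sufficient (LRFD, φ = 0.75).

f_max ≈ 1070 N/mm; adequate

E43XX → F_EXX = 430 MPa.
Total weld length L_w = 520 mm. Treat welds as unit-width lines.
Polar moment about centroid: J = 2[d³/12 + d(b/2)²] = 2[260³/12 + 260×90²] = 7141000 mm³.
Direct shear f_v = P/L_w = 137×10³ / 520 = 263.5 N/mm (vertical).
Torsion M = P·e = 137×10³ × 295 = 40415000 N·mm.
Critical point at (x, y) = (90, 130) from centroid. f_tx = M·y/J = 735.7 N/mm; f_ty = M·x/J = 509.3 N/mm.
Resultant f_max = √[f_tx² + (f_v + f_ty)²] = √[735.7² + (263.5 + 509.3)²] = 1067 N/mm.
Capacity per unit length: φr_n = 0.75 × 0.6 × 430 × (0.707 × 14) = 1915 N/mm.
1067 ≤ 1915 → adequate.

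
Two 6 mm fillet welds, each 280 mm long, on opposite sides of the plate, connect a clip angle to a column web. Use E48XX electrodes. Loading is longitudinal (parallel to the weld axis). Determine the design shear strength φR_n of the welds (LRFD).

E48XX → F_EXX = 480 MPa.
Effective throat t_e = 0.707 × 6 = 4.242 mm.
Total length L = 560 mm; A_we = 4.242 × 560 = 2376 mm².
F_nw = 0.6 F_EXX = 0.6 × 480 = 288 MPa.
φR_n = 0.75 × 288 × 2376 × 10⁻³ = 513.1 kN.

φR_n ≈ 513 kN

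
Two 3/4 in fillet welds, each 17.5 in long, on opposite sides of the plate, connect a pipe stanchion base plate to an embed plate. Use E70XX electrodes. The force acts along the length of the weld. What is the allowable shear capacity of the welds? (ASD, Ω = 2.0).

E70XX → F_EXX = 70 ksi.
Effective throat t_e = 0.707 × 0.75 = 0.5302 in.
Total length L = 35 in; A_we = 0.5302 × 35 = 18.56 in².
F_nw = 0.6 F_EXX = 0.6 × 70 = 42 ksi.
R_n = 42 × 18.56 = 779.5 kip; R_n/Ω = 779.5/2.0 = 389.7 kip.

R_n/Ω ≈ 390 kip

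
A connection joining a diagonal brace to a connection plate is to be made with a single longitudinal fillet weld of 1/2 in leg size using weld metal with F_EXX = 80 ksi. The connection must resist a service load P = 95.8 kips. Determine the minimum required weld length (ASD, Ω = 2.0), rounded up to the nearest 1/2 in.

L = 11.5 in

Throat t_e = 0.707 × 0.5 = 0.3535 in.
r_n/Ω = (0.6 × 80 × 0.3535) / 2.0 = 8.484 kip/in.
L_req = P / (r_n/Ω) = 95.8 / 8.484 = 11.29 in total.
Round up → use L = 11.5 in.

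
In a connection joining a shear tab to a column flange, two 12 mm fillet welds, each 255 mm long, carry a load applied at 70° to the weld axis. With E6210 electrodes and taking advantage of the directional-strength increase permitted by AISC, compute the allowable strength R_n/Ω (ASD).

E62XX → F_EXX = 620 MPa.
t_e = 0.707 × 12 = 8.484 mm; A_we = 8.484 × 510 = 4327 mm².
Directional factor: 1.0 + 0.5 sin^1.5(70°) = 1.455.
F_nw = 0.6 × 620 × 1.455 = 541.4 MPa.
R_n/Ω = (541.4 × 4327) / 2.0 × 10⁻³ = 1171 kN.

R_n/Ω ≈ 1170 kN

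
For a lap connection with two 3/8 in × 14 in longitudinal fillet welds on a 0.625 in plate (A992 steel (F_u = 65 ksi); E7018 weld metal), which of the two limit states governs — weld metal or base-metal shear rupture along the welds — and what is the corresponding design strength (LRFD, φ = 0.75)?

E70XX → F_EXX = 70 ksi.
t_e = 0.707 × 0.375 = 0.2651 in; L = 28 in.
Weld metal: φR_n = 0.75 × 0.6 × 70 × 0.2651 × 28 = 233.8 kips.
Base metal (shear rupture): φR_n = 0.75 × 0.6 × 65 × 0.625 × 28 = 511.9 kips.
Governing: weld metal.

φR_n ≈ 234 kips (weld metal governs)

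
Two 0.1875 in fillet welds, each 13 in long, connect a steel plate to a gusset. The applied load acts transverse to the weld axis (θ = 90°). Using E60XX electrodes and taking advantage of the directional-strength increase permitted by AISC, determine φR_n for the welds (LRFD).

E60XX → F_EXX = 60 ksi.
t_e = 0.707 × 0.1875 = 0.1326 in; A_we = 0.1326 × 26 = 3.447 in².
Directional factor: 1.0 + 0.5 sin^1.5(90°) = 1.5.
F_nw = 0.6 × 60 × 1.5 = 54 ksi.
φR_n = 0.75 × 54 × 3.447 = 139.6 kip.

φR_n ≈ 140 kip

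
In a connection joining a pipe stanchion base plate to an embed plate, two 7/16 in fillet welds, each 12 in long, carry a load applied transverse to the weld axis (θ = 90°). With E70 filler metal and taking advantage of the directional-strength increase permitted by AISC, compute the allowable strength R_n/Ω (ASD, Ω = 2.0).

R_n/Ω ≈ 234 kip

E70XX → F_EXX = 70 ksi.
t_e = 0.707 × 0.4375 = 0.3093 in; A_we = 0.3093 × 24 = 7.423 in².
Directional factor: 1.0 + 0.5 sin^1.5(90°) = 1.5.
F_nw = 0.6 × 70 × 1.5 = 63 ksi.
R_n/Ω = (63 × 7.423) / 2.0 = 233.8 kip.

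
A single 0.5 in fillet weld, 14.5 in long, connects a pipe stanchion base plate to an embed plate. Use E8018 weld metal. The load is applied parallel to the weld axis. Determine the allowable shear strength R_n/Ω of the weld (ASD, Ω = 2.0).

E80XX → F_EXX = 80 ksi.
Effective throat t_e = 0.707 × 0.5 = 0.3535 in.
Total length L = 14.5 in; A_we = 0.3535 × 14.5 = 5.126 in².
F_nw = 0.6 F_EXX = 0.6 × 80 = 48 ksi.
R_n = 48 × 5.126 = 246 kips; R_n/Ω = 246/2.0 = 123 kips.

R_n/Ω ≈ 123 kips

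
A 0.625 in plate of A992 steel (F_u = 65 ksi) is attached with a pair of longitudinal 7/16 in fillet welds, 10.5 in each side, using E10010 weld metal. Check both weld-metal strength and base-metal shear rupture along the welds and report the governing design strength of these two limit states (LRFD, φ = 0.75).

φR_n ≈ 292 kip (weld metal governs)

E100XX → F_EXX = 100 ksi.
t_e = 0.707 × 0.4375 = 0.3093 in; L = 21 in.
Weld metal: φR_n = 0.75 × 0.6 × 100 × 0.3093 × 21 = 292.3 kip.
Base metal (shear rupture): φR_n = 0.75 × 0.6 × 65 × 0.625 × 21 = 383.9 kip.
Governing: weld metal.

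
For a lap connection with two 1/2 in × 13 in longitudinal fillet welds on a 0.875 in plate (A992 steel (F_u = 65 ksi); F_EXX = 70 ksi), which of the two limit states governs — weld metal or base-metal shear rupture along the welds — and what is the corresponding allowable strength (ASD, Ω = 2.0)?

t_e = 0.707 × 0.5 = 0.3535 in; L = 26 in.
Weld metal: R_n/Ω = (1/2.0) × 0.6 × 70 × 0.3535 × 26 = 193 kip.
Base metal (shear rupture): R_n/Ω = (1/2.0) × 0.6 × 65 × 0.875 × 26 = 443.6 kip.
Governing: weld metal.

R_n/Ω ≈ 193 kip (weld metal governs)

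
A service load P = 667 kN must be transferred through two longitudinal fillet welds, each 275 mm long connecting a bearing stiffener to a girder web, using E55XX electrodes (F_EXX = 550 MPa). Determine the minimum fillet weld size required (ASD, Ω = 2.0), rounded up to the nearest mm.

w = 11 mm

Total weld length L = 550 mm.
Required throat t_e = P × Ω / (0.6 F_EXX × L) = 667 × 2.0 / (0.6 × 550 × 550 × 10⁻³) = 7.35 mm.
Required leg w = t_e / 0.707 = 10.4 mm → use 11 mm.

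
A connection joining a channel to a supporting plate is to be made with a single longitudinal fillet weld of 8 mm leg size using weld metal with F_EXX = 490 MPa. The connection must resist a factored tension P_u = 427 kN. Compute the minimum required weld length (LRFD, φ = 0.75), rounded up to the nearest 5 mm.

L = 345 mm

Throat t_e = 0.707 × 8 = 5.656 mm.
φr_n = 0.75 × 0.6 × 490 × 5.656 × 10⁻³ = 1.247 kN/mm.
L_req = P_u / φr_n = 427 / 1.247 = 342.4 mm total.
Round up → use L = 345 mm.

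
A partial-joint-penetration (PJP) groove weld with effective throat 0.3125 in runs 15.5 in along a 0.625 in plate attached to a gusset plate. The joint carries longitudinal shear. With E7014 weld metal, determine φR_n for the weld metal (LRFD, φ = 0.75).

E70XX → F_EXX = 70 ksi.
Effective throat (given) t_e = 0.3125 in.
A_we = 0.3125 × 15.5 = 4.844 in².
F_nw = 0.6 F_EXX = 42 ksi.
φR_n = 0.75 × 42 × 4.844 = 152.6 kips.

φR_n ≈ 153 kips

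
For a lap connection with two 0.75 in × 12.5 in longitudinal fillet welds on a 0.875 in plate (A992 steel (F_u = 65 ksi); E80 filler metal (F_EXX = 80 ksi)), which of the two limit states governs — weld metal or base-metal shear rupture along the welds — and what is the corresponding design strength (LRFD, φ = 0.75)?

φR_n ≈ 477 kip (weld metal governs)

t_e = 0.707 × 0.75 = 0.5302 in; L = 25 in.
Weld metal: φR_n = 0.75 × 0.6 × 80 × 0.5302 × 25 = 477.2 kip.
Base metal (shear rupture): φR_n = 0.75 × 0.6 × 65 × 0.875 × 25 = 639.8 kip.
Governing: weld metal.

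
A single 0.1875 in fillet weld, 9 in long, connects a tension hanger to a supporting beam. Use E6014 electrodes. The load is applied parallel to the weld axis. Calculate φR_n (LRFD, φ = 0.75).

E60XX → F_EXX = 60 ksi.
Effective throat t_e = 0.707 × 0.1875 = 0.1326 in.
Total length L = 9 in; A_we = 0.1326 × 9 = 1.193 in².
F_nw = 0.6 F_EXX = 0.6 × 60 = 36 ksi.
φR_n = 0.75 × 36 × 1.193 = 32.21 kips.

φR_n ≈ 32.2 kips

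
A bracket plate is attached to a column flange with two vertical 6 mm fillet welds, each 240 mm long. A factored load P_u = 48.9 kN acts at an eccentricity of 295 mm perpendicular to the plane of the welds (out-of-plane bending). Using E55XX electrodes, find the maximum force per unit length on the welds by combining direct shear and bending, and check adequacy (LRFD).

E55XX → F_EXX = 550 MPa.
L_w = 2 × 240 = 480 mm; section modulus (unit throat) S = 2 × L²/6 = 19200 mm².
Direct shear f_v = P/L_w = 48.9×10³/480 = 101.9 N/mm.
Moment M = P × e = 48.9×10³ × 295 = 14426000 N·mm; bending f_b = M/S = 751.3 N/mm.
f_max = √(f_v² + f_b²) = √(101.9² + 751.3²) = 758.2 N/mm.
φr_n = 0.75 × 0.6 × 550 × (0.707 × 6) = 1050 N/mm → adequate.

f_max ≈ 758 N/mm; adequate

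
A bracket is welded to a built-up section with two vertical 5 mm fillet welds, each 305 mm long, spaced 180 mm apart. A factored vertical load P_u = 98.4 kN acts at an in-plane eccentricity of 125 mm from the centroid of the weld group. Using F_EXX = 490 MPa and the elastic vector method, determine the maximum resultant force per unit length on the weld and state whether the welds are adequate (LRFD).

f_max ≈ 337 N/mm; adequate

Total weld length L_w = 610 mm. Treat welds as unit-width lines.
Polar moment about centroid: J = 2[d³/12 + d(b/2)²] = 2[305³/12 + 305×90²] = 9670000 mm³.
Direct shear f_v = P/L_w = 98.4×10³ / 610 = 161.3 N/mm (vertical).
Torsion M = P·e = 98.4×10³ × 125 = 12300000 N·mm.
Critical point at (x, y) = (90, 152.5) from centroid. f_tx = M·y/J = 194 N/mm; f_ty = M·x/J = 114.5 N/mm.
Resultant f_max = √[f_tx² + (f_v + f_ty)²] = √[194² + (161.3 + 114.5)²] = 337.2 N/mm.
Capacity per unit length: φr_n = 0.75 × 0.6 × 490 × (0.707 × 5) = 779.5 N/mm.
337.2 ≤ 779.5 → adequate.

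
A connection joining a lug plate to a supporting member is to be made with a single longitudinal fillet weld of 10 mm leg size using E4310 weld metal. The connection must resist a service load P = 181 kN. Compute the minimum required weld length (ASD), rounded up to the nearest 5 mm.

L = 200 mm

E43XX → F_EXX = 430 MPa.
Throat t_e = 0.707 × 10 = 7.07 mm.
r_n/Ω = (0.6 × 430 × 7.07) / 2.0 = 912 N/mm = 0.912 kN/mm.
L_req = P / (r_n/Ω) = 181 / 0.912 = 198.5 mm total.
Round up → use L = 200 mm.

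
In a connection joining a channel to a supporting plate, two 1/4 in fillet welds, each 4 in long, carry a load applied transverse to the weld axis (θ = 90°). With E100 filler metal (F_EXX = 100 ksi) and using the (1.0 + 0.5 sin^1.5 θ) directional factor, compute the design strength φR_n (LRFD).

t_e = 0.707 × 0.25 = 0.1767 in; A_we = 0.1767 × 8 = 1.414 in².
Directional factor: 1.0 + 0.5 sin^1.5(90°) = 1.5.
F_nw = 0.6 × 100 × 1.5 = 90 ksi.
φR_n = 0.75 × 90 × 1.414 = 95.44 kips.

φR_n ≈ 95.4 kips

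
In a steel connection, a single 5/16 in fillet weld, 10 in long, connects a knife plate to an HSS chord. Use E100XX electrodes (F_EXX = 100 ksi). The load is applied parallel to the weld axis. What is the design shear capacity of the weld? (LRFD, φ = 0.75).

φR_n ≈ 99.4 kip

Effective throat t_e = 0.707 × 0.3125 = 0.2209 in.
Total length L = 10 in; A_we = 0.2209 × 10 = 2.209 in².
F_nw = 0.6 F_EXX = 0.6 × 100 = 60 ksi.
φR_n = 0.75 × 60 × 2.209 = 99.42 kip.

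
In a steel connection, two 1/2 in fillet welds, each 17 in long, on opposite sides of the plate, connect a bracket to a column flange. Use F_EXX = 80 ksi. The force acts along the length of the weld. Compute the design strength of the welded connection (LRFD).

Effective throat t_e = 0.707 × 0.5 = 0.3535 in.
Total length L = 34 in; A_we = 0.3535 × 34 = 12.02 in².
F_nw = 0.6 F_EXX = 0.6 × 80 = 48 ksi.
φR_n = 0.75 × 48 × 12.02 = 432.7 kip.

φR_n ≈ 433 kip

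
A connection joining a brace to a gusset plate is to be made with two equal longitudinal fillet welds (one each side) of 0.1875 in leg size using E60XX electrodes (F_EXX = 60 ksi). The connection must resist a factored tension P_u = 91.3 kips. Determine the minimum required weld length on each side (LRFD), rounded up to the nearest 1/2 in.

Throat t_e = 0.707 × 0.1875 = 0.1326 in.
φr_n = 0.75 × 0.6 × 60 × 0.1326 = 3.579 kips/in.
L_req = P_u / φr_n = 91.3 / 3.579 = 25.51 in total.
Per side: 25.51 / 2 = 12.75 in.
Round up → use L = 13 in on each side.

L = 13 in on each side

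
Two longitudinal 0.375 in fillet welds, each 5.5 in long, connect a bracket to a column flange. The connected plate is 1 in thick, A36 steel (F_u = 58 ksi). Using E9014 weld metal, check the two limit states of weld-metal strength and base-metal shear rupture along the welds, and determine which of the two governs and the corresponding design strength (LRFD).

E90XX → F_EXX = 90 ksi.
t_e = 0.707 × 0.375 = 0.2651 in; L = 11 in.
Weld metal: φR_n = 0.75 × 0.6 × 90 × 0.2651 × 11 = 118.1 kips.
Base metal (shear rupture): φR_n = 0.75 × 0.6 × 58 × 1 × 11 = 287.1 kips.
Governing: weld metal.

φR_n ≈ 118 kips (weld metal governs)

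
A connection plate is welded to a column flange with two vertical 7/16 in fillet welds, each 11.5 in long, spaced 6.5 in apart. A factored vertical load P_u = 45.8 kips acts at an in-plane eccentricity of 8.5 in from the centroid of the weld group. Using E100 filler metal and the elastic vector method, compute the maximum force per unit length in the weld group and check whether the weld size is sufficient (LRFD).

f_max ≈ 6.4 kip/in; adequate

E100XX → F_EXX = 100 ksi.
Total weld length L_w = 23 in. Treat welds as unit-width lines.
Polar moment about centroid: J = 2[d³/12 + d(b/2)²] = 2[11.5³/12 + 11.5×3.25²] = 496.4 in³.
Direct shear f_v = P/L_w = 45.8 / 23 = 1.991 kip/in (vertical).
Torsion M = P·e = 45.8 × 8.5 = 389.3 kip·in.
Critical point at (x, y) = (3.25, 5.75) from centroid. f_tx = M·y/J = 4.509 kip/in; f_ty = M·x/J = 2.549 kip/in.
Resultant f_max = √[f_tx² + (f_v + f_ty)²] = √[4.509² + (1.991 + 2.549)²] = 6.399 kip/in.
Capacity per unit length: φr_n = 0.75 × 0.6 × 100 × (0.707 × 0.4375) = 13.92 kip/in.
6.399 ≤ 13.92 → adequate.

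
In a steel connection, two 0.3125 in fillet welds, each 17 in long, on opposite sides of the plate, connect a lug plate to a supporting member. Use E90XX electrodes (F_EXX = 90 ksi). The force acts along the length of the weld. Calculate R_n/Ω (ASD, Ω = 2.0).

Effective throat t_e = 0.707 × 0.3125 = 0.2209 in.
Total length L = 34 in; A_we = 0.2209 × 34 = 7.512 in².
F_nw = 0.6 F_EXX = 0.6 × 90 = 54 ksi.
R_n = 54 × 7.512 = 405.6 kips; R_n/Ω = 405.6/2.0 = 202.8 kips.

R_n/Ω ≈ 203 kips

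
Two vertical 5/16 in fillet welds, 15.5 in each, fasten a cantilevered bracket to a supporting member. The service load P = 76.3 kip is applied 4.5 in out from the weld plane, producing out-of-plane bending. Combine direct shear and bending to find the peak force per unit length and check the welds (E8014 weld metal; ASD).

E80XX → F_EXX = 80 ksi.
L_w = 2 × 15.5 = 31 in; section modulus (unit throat) S = 2 × L²/6 = 80.08 in².
Direct shear f_v = P/L_w = 76.3/31 = 2.461 kip/in.
Moment M = P × e = 76.3 × 4.5 = 343.35 kip·in; bending f_b = M/S = 4.287 kip/in.
f_max = √(f_v² + f_b²) = √(2.461² + 4.287²) = 4.944 kip/in.
r_n/Ω = (1/2.0) × 0.6 × 80 × (0.707 × 0.3125) = 5.302 kip/in → adequate.

f_max ≈ 4.94 kip/in; adequate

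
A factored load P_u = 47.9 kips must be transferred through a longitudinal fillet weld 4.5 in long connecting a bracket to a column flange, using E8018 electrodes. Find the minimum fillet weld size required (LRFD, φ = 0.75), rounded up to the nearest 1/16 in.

w = 7/16 in

E80XX → F_EXX = 80 ksi.
Total weld length L = 4.5 in.
Required throat t_e = P_u / (φ × 0.6 F_EXX × L) = 47.9 / (0.75 × 0.6 × 80 × 4.5) = 0.2957 in.
Required leg w = t_e / 0.707 = 0.4182 in → use 7/16 in.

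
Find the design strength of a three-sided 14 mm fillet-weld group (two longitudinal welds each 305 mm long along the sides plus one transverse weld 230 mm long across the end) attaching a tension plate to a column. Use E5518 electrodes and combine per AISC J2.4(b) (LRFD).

E55XX → F_EXX = 550 MPa.
t_e = 0.707 × 14 = 9.898 mm.
R_nwl = 0.6 × 550 × 9.898 × 610 × 10⁻³ = 1992 kN (longitudinal, 2 welds).
R_nwt = 0.6 × 550 × 9.898 × 230 × 10⁻³ = 751.3 kN (transverse, base value).
(i) R_nwl + R_nwt = 2744 kN; (ii) 0.85 R_nwl + 1.5 R_nwt = 2820 kN.
R_n = max = 2820 kN [governs: (ii)]; φR_n = 2115 kN.

φR_n ≈ 2120 kN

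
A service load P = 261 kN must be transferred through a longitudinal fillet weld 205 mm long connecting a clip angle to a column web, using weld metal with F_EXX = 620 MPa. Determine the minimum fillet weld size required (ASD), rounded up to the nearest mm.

w = 10 mm

Total weld length L = 205 mm.
Required throat t_e = P × Ω / (0.6 F_EXX × L) = 261 × 2.0 / (0.6 × 620 × 205 × 10⁻³) = 6.845 mm.
Required leg w = t_e / 0.707 = 9.682 mm → use 10 mm.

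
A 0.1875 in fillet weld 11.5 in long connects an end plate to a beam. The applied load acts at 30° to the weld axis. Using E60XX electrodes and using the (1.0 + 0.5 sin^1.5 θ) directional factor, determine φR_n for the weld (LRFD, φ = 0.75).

E60XX → F_EXX = 60 ksi.
t_e = 0.707 × 0.1875 = 0.1326 in; A_we = 0.1326 × 11.5 = 1.524 in².
Directional factor: 1.0 + 0.5 sin^1.5(30°) = 1.177.
F_nw = 0.6 × 60 × 1.177 = 42.36 ksi.
φR_n = 0.75 × 42.36 × 1.524 = 48.44 kips.

φR_n ≈ 48.4 kips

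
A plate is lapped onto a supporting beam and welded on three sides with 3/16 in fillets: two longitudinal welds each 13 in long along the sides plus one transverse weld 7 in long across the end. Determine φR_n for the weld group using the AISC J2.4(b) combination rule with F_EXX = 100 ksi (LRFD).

t_e = 0.707 × 0.1875 = 0.1326 in.
R_nwl = 0.6 × 100 × 0.1326 × 26 = 206.8 kips (longitudinal, 2 welds).
R_nwt = 0.6 × 100 × 0.1326 × 7 = 55.68 kips (transverse, base value).
(i) R_nwl + R_nwt = 262.5 kips; (ii) 0.85 R_nwl + 1.5 R_nwt = 259.3 kips.
R_n = max = 262.5 kips [governs: (i)]; φR_n = 196.9 kips.

φR_n ≈ 197 kips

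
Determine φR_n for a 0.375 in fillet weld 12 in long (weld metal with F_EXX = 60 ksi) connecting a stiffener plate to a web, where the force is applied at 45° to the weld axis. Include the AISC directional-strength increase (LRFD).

φR_n ≈ 111 kips

t_e = 0.707 × 0.375 = 0.2651 in; A_we = 0.2651 × 12 = 3.181 in².
Directional factor: 1.0 + 0.5 sin^1.5(45°) = 1.297.
F_nw = 0.6 × 60 × 1.297 = 46.7 ksi.
φR_n = 0.75 × 46.7 × 3.181 = 111.4 kips.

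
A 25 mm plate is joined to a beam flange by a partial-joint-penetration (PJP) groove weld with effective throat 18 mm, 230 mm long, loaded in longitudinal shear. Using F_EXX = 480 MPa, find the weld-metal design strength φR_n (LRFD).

φR_n ≈ 894 kN

Effective throat (given) t_e = 18 mm.
A_we = 18 × 230 = 4140 mm².
F_nw = 0.6 F_EXX = 288 MPa.
φR_n = 0.75 × 288 × 4140 × 10⁻³ = 894.2 kN.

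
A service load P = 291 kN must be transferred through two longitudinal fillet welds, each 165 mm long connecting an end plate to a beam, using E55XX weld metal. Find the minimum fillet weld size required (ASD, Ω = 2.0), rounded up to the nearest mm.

w = 8 mm

E55XX → F_EXX = 550 MPa.
Total weld length L = 330 mm.
Required throat t_e = P × Ω / (0.6 F_EXX × L) = 291 × 2.0 / (0.6 × 550 × 330 × 10⁻³) = 5.344 mm.
Required leg w = t_e / 0.707 = 7.559 mm → use 8 mm.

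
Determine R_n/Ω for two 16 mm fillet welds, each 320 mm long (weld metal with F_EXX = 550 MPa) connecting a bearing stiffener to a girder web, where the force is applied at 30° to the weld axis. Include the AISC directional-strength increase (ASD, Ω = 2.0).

t_e = 0.707 × 16 = 11.31 mm; A_we = 11.31 × 640 = 7240 mm².
Directional factor: 1.0 + 0.5 sin^1.5(30°) = 1.177.
F_nw = 0.6 × 550 × 1.177 = 388.3 MPa.
R_n/Ω = (388.3 × 7240) / 2.0 × 10⁻³ = 1406 kN.

R_n/Ω ≈ 1410 kN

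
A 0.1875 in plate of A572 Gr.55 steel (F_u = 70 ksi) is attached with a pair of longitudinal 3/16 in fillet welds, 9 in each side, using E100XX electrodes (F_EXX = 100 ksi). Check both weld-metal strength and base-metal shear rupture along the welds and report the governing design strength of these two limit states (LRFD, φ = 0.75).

t_e = 0.707 × 0.1875 = 0.1326 in; L = 18 in.
Weld metal: φR_n = 0.75 × 0.6 × 100 × 0.1326 × 18 = 107.4 kips.
Base metal (shear rupture): φR_n = 0.75 × 0.6 × 70 × 0.1875 × 18 = 106.3 kips.
Governing: base-metal shear rupture.

φR_n ≈ 106 kips (base-metal shear rupture governs)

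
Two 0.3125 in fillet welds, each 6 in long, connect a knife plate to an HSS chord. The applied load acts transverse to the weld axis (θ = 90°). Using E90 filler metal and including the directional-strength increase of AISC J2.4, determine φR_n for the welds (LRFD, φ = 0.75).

E90XX → F_EXX = 90 ksi.
t_e = 0.707 × 0.3125 = 0.2209 in; A_we = 0.2209 × 12 = 2.651 in².
Directional factor: 1.0 + 0.5 sin^1.5(90°) = 1.5.
F_nw = 0.6 × 90 × 1.5 = 81 ksi.
φR_n = 0.75 × 81 × 2.651 = 161.1 kip.

φR_n ≈ 161 kip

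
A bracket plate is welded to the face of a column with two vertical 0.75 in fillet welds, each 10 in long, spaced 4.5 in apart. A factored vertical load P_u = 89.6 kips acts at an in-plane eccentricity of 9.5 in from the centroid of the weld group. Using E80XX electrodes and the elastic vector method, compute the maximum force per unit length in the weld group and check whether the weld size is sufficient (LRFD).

E80XX → F_EXX = 80 ksi.
Total weld length L_w = 20 in. Treat welds as unit-width lines.
Polar moment about centroid: J = 2[d³/12 + d(b/2)²] = 2[10³/12 + 10×2.25²] = 267.9 in³.
Direct shear f_v = P/L_w = 89.6 / 20 = 4.48 kip/in (vertical).
Torsion M = P·e = 89.6 × 9.5 = 851.2 kip·in.
Critical point at (x, y) = (2.25, 5) from centroid. f_tx = M·y/J = 15.89 kip/in; f_ty = M·x/J = 7.148 kip/in.
Resultant f_max = √[f_tx² + (f_v + f_ty)²] = √[15.89² + (4.48 + 7.148)²] = 19.69 kip/in.
Capacity per unit length: φr_n = 0.75 × 0.6 × 80 × (0.707 × 0.75) = 19.09 kip/in.
19.69 > 19.09 → NOT adequate.

f_max ≈ 19.7 kip/in; NOT adequate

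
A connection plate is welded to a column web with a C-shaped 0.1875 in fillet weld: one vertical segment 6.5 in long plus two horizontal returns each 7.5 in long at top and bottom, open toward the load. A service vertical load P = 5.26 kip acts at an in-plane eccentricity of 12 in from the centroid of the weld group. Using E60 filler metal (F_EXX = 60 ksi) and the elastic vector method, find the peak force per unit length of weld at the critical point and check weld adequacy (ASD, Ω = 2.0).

Total weld length L_w = 21.5 in. Treat welds as unit-width lines.
Centroid: x̄ = 2×7.5×3.75 / 21.5 = 2.616 in from the vertical weld.
Polar moment about centroid: J = I_x + I_y = [6.5³/12 + 2×7.5×3.25²] + [6.5×2.616² + 2(7.5³/12 + 7.5×1.134²)] = 315.4 in³.
Direct shear f_v = P/L_w = 5.26 / 21.5 = 0.2447 kip/in (vertical).
Torsion M = P·e = 5.26 × 12 = 63.12 kip·in.
Critical point at (x, y) = (4.884, 3.25) from centroid. f_tx = M·y/J = 0.6504 kip/in; f_ty = M·x/J = 0.9773 kip/in.
Resultant f_max = √[f_tx² + (f_v + f_ty)²] = √[0.6504² + (0.2447 + 0.9773)²] = 1.384 kip/in.
Capacity per unit length: r_n/Ω = (1/2.0) × 0.6 × 60 × (0.707 × 0.1875) = 2.386 kip/in.
1.384 ≤ 2.386 → adequate.

f_max ≈ 1.38 kip/in; adequate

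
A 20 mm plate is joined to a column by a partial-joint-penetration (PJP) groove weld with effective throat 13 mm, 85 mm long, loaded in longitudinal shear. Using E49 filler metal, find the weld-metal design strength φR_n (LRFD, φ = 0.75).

φR_n ≈ 244 kN

E49XX → F_EXX = 490 MPa.
Effective throat (given) t_e = 13 mm.
A_we = 13 × 85 = 1105 mm².
F_nw = 0.6 F_EXX = 294 MPa.
φR_n = 0.75 × 294 × 1105 × 10⁻³ = 243.7 kN.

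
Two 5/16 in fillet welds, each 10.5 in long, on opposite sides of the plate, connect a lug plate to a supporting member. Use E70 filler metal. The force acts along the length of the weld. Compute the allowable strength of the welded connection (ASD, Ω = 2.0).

E70XX → F_EXX = 70 ksi.
Effective throat t_e = 0.707 × 0.3125 = 0.2209 in.
Total length L = 21 in; A_we = 0.2209 × 21 = 4.64 in².
F_nw = 0.6 F_EXX = 0.6 × 70 = 42 ksi.
R_n = 42 × 4.64 = 194.9 kips; R_n/Ω = 194.9/2.0 = 97.43 kips.

R_n/Ω ≈ 97.4 kips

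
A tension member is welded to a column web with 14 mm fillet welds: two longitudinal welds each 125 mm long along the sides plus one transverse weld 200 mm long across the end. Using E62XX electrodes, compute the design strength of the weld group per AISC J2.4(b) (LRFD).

E62XX → F_EXX = 620 MPa.
t_e = 0.707 × 14 = 9.898 mm.
R_nwl = 0.6 × 620 × 9.898 × 250 × 10⁻³ = 920.5 kN (longitudinal, 2 welds).
R_nwt = 0.6 × 620 × 9.898 × 200 × 10⁻³ = 736.4 kN (transverse, base value).
(i) R_nwl + R_nwt = 1657 kN; (ii) 0.85 R_nwl + 1.5 R_nwt = 1887 kN.
R_n = max = 1887 kN [governs: (ii)]; φR_n = 1415 kN.

φR_n ≈ 1420 kN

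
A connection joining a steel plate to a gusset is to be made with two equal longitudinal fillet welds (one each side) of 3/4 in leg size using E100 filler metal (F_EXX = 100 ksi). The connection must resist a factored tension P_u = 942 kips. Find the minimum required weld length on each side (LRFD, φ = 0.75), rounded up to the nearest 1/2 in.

L = 20 in on each side

Throat t_e = 0.707 × 0.75 = 0.5302 in.
φr_n = 0.75 × 0.6 × 100 × 0.5302 = 23.86 kips/in.
L_req = P_u / φr_n = 942 / 23.86 = 39.48 in total.
Per side: 39.48 / 2 = 19.74 in.
Round up → use L = 20 in on each side.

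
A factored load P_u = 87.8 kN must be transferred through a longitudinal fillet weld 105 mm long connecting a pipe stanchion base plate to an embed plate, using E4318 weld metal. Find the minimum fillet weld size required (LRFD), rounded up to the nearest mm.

w = 7 mm

E43XX → F_EXX = 430 MPa.
Total weld length L = 105 mm.
Required throat t_e = P_u / (φ × 0.6 F_EXX × L) = 87.8 / (0.75 × 0.6 × 430 × 105 × 10⁻³) = 4.321 mm.
Required leg w = t_e / 0.707 = 6.112 mm → use 7 mm.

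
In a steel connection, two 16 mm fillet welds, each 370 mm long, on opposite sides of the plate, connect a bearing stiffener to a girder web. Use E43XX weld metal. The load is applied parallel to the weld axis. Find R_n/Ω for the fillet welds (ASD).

R_n/Ω ≈ 1080 kN

E43XX → F_EXX = 430 MPa.
Effective throat t_e = 0.707 × 16 = 11.31 mm.
Total length L = 740 mm; A_we = 11.31 × 740 = 8371 mm².
F_nw = 0.6 F_EXX = 0.6 × 430 = 258 MPa.
R_n = 258 × 8371 × 10⁻³ = 2160 kN; R_n/Ω = 2160/2.0 = 1080 kN.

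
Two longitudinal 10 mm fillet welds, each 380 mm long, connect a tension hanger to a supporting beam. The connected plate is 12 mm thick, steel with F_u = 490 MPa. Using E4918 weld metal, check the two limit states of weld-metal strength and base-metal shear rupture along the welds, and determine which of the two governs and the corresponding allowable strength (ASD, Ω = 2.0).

R_n/Ω ≈ 790 kN (weld metal governs)

E49XX → F_EXX = 490 MPa.
t_e = 0.707 × 10 = 7.07 mm; L = 760 mm.
Weld metal: R_n/Ω = (1/2.0) × 0.6 × 490 × 7.07 × 760 × 10⁻³ = 789.9 kN.
Base metal (shear rupture): R_n/Ω = (1/2.0) × 0.6 × 490 × 12 × 760 × 10⁻³ = 1341 kN.
Governing: weld metal.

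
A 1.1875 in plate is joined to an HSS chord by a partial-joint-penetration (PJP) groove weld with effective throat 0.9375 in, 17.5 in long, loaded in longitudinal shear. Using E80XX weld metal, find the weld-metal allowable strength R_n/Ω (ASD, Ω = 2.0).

R_n/Ω ≈ 394 kip

E80XX → F_EXX = 80 ksi.
Effective throat (given) t_e = 0.9375 in.
A_we = 0.9375 × 17.5 = 16.41 in².
F_nw = 0.6 F_EXX = 48 ksi.
R_n/Ω = (48 × 16.41) / 2.0 = 393.8 kip.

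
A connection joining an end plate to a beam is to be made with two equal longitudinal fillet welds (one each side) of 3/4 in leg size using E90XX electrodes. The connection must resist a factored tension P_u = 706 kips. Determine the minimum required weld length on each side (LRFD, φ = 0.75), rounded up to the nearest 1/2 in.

E90XX → F_EXX = 90 ksi.
Throat t_e = 0.707 × 0.75 = 0.5302 in.
φr_n = 0.75 × 0.6 × 90 × 0.5302 = 21.48 kips/in.
L_req = P_u / φr_n = 706 / 21.48 = 32.88 in total.
Per side: 32.88 / 2 = 16.44 in.
Round up → use L = 16.5 in on each side.

L = 16.5 in on each side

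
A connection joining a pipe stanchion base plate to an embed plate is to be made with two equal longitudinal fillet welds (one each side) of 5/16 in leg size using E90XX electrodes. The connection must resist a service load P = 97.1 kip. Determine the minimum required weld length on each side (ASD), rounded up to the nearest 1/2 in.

L = 8.5 in on each side

E90XX → F_EXX = 90 ksi.
Throat t_e = 0.707 × 0.3125 = 0.2209 in.
r_n/Ω = (0.6 × 90 × 0.2209) / 2.0 = 5.965 kip/in.
L_req = P / (r_n/Ω) = 97.1 / 5.965 = 16.28 in total.
Per side: 16.28 / 2 = 8.139 in.
Round up → use L = 8.5 in on each side.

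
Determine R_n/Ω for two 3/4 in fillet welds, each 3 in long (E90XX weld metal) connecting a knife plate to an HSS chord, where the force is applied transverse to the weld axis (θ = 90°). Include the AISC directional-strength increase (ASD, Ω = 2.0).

E90XX → F_EXX = 90 ksi.
t_e = 0.707 × 0.75 = 0.5302 in; A_we = 0.5302 × 6 = 3.181 in².
Directional factor: 1.0 + 0.5 sin^1.5(90°) = 1.5.
F_nw = 0.6 × 90 × 1.5 = 81 ksi.
R_n/Ω = (81 × 3.181) / 2.0 = 128.9 kip.

R_n/Ω ≈ 129 kip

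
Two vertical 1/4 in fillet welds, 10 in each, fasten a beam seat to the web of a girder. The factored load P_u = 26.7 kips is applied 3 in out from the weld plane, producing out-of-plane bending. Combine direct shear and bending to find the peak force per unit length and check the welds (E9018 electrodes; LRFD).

f_max ≈ 2.75 kip/in; adequate

E90XX → F_EXX = 90 ksi.
L_w = 2 × 10 = 20 in; section modulus (unit throat) S = 2 × L²/6 = 33.33 in².
Direct shear f_v = P/L_w = 26.7/20 = 1.335 kip/in.
Moment M = P × e = 26.7 × 3 = 80.1 kip·in; bending f_b = M/S = 2.403 kip/in.
f_max = √(f_v² + f_b²) = √(1.335² + 2.403²) = 2.749 kip/in.
φr_n = 0.75 × 0.6 × 90 × (0.707 × 0.25) = 7.158 kip/in → adequate.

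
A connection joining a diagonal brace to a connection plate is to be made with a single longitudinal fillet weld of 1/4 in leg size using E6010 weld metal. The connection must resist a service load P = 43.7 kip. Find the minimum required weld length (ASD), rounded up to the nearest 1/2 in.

E60XX → F_EXX = 60 ksi.
Throat t_e = 0.707 × 0.25 = 0.1767 in.
r_n/Ω = (0.6 × 60 × 0.1767) / 2.0 = 3.181 kip/in.
L_req = P / (r_n/Ω) = 43.7 / 3.181 = 13.74 in total.
Round up → use L = 14 in.

L = 14 in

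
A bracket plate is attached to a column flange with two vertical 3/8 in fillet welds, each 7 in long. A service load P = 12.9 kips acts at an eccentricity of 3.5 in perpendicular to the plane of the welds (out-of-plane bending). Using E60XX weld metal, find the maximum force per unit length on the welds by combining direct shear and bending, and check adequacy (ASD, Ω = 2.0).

E60XX → F_EXX = 60 ksi.
L_w = 2 × 7 = 14 in; section modulus (unit throat) S = 2 × L²/6 = 16.33 in².
Direct shear f_v = P/L_w = 12.9/14 = 0.9214 kip/in.
Moment M = P × e = 12.9 × 3.5 = 45.15 kip·in; bending f_b = M/S = 2.764 kip/in.
f_max = √(f_v² + f_b²) = √(0.9214² + 2.764²) = 2.914 kip/in.
r_n/Ω = (1/2.0) × 0.6 × 60 × (0.707 × 0.375) = 4.772 kip/in → adequate.

f_max ≈ 2.91 kip/in; adequate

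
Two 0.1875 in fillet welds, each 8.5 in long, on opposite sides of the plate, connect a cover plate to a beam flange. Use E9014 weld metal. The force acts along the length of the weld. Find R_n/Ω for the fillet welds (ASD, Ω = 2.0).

E90XX → F_EXX = 90 ksi.
Effective throat t_e = 0.707 × 0.1875 = 0.1326 in.
Total length L = 17 in; A_we = 0.1326 × 17 = 2.254 in².
F_nw = 0.6 F_EXX = 0.6 × 90 = 54 ksi.
R_n = 54 × 2.254 = 121.7 kips; R_n/Ω = 121.7/2.0 = 60.85 kips.

R_n/Ω ≈ 60.8 kips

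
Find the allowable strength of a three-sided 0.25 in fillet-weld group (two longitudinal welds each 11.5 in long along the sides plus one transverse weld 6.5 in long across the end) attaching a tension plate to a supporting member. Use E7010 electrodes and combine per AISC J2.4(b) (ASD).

E70XX → F_EXX = 70 ksi.
t_e = 0.707 × 0.25 = 0.1767 in.
R_nwl = 0.6 × 70 × 0.1767 × 23 = 170.7 kips (longitudinal, 2 welds).
R_nwt = 0.6 × 70 × 0.1767 × 6.5 = 48.25 kips (transverse, base value).
(i) R_nwl + R_nwt = 219 kips; (ii) 0.85 R_nwl + 1.5 R_nwt = 217.5 kips.
R_n = max = 219 kips [governs: (i)]; R_n/Ω = 109.5 kips.

R_n/Ω ≈ 109 kips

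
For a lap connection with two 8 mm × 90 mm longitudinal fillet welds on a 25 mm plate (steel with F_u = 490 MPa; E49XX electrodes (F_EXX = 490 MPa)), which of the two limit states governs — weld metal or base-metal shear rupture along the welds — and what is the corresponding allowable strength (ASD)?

t_e = 0.707 × 8 = 5.656 mm; L = 180 mm.
Weld metal: R_n/Ω = (1/2.0) × 0.6 × 490 × 5.656 × 180 × 10⁻³ = 149.7 kN.
Base metal (shear rupture): R_n/Ω = (1/2.0) × 0.6 × 490 × 25 × 180 × 10⁻³ = 661.5 kN.
Governing: weld metal.

R_n/Ω ≈ 150 kN (weld metal governs)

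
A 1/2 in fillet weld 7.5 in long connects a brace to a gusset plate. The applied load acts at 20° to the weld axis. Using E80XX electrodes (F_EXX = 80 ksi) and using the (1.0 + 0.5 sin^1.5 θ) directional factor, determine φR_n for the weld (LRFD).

t_e = 0.707 × 0.5 = 0.3535 in; A_we = 0.3535 × 7.5 = 2.651 in².
Directional factor: 1.0 + 0.5 sin^1.5(20°) = 1.1.
F_nw = 0.6 × 80 × 1.1 = 52.8 ksi.
φR_n = 0.75 × 52.8 × 2.651 = 105 kips.

φR_n ≈ 105 kips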